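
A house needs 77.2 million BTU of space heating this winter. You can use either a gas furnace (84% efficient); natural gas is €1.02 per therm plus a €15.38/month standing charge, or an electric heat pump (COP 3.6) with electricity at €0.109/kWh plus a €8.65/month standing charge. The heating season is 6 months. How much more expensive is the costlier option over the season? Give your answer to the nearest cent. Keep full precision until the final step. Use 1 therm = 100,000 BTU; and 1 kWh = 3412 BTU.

Heat load = 77.2 × 10⁶ BTU = 77,200,000 BTU
Gas: input = 77,200,000 / 0.84 = 91,904,762 BTU = 919 therm → 919 × €1.02 = €937.43; + 6 × €15.38 standing = €1,029.71
Heat pump: 77,200,000 BTU / 3412 = 22,630 kWh heat; / 3.6 = 6,285 kWh in → × €0.109 = €685.07; + 6 × €8.65 standing = €736.97
Difference = |€1,029.71 − €736.97| = €292.74

€292.74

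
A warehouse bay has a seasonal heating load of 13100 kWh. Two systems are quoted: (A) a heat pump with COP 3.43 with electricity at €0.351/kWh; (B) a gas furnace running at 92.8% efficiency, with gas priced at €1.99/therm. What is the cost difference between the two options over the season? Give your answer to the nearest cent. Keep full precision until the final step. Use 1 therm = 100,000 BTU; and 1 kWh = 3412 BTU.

€382.07

Heat load = 13100 kWh × 3412 = 44,697,200 BTU
Gas: input = 44,697,200 / 0.928 = 48,165,086 BTU = 481.7 therm → 481.7 × €1.99 = €958.49
Heat pump: 44,697,200 BTU / 3412 = 13,100 kWh heat; / 3.43 = 3,819 kWh in → × €0.351 = €1,340.55
Difference = |€958.49 − €1,340.55| = €382.07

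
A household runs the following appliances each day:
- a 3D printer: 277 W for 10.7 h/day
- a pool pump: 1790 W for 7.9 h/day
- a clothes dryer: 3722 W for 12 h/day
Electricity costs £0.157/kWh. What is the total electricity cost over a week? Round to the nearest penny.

3D printer: 277 W × 10.7 h × 7 d = 20,747 Wh = 20.75 kWh
pool pump: 1790 W × 7.9 h × 7 d = 98,987 Wh = 98.99 kWh
clothes dryer: 3722 W × 12 h × 7 d = 312,648 Wh = 312.6 kWh
Total energy = 20.75 + 98.99 + 312.6 = 432.4 kWh
Cost = 432.4 kWh × £0.157 = £67.88

£67.88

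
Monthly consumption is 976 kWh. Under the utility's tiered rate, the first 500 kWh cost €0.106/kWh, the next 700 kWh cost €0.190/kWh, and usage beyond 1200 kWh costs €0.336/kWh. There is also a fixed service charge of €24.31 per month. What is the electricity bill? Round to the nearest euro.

First 500 kWh × €0.106 = €53.00
Next 476 kWh × €0.190 = €90.44
Remaining tier: 0 kWh (not reached)
Energy charge = €143.44; + service €24.31 = €167.75 ≈ €168

€168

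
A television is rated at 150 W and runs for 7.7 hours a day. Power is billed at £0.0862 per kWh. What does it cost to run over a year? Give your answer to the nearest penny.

Energy = 150 W × 7.7 h/day × 365 days = 421,575 Wh = 421.6 kWh
Cost = 421.6 kWh × £0.0862/kWh = £36.34

£36.34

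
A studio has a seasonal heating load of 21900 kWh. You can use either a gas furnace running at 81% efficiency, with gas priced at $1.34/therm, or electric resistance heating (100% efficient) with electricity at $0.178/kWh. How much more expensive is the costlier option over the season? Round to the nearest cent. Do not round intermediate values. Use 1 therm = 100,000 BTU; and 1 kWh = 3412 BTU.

Heat load = 21900 kWh × 3412 = 74,722,800 BTU
Gas: input = 74,722,800 / 0.81 = 92,250,370 BTU = 922.5 therm → 922.5 × $1.34 = $1,236.15
Electric: 74,722,800 BTU / 3412 = 21,900 kWh → × $0.178 = $3,898.20
Difference = |$1,236.15 − $3,898.20| = $2,662.05

$2662.05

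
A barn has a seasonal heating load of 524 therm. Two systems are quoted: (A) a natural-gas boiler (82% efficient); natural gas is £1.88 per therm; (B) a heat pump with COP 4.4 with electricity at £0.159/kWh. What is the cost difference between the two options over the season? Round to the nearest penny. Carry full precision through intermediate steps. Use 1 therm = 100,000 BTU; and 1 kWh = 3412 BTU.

£646.40

Heat load = 524 therm × 100,000 = 52,400,000 BTU
Gas: input = 52,400,000 / 0.82 = 63,902,439 BTU = 639 therm → 639 × £1.88 = £1,201.37
Heat pump: 52,400,000 BTU / 3412 = 15,360 kWh heat; / 4.4 = 3,490 kWh in → × £0.159 = £554.97
Difference = |£1,201.37 − £554.97| = £646.40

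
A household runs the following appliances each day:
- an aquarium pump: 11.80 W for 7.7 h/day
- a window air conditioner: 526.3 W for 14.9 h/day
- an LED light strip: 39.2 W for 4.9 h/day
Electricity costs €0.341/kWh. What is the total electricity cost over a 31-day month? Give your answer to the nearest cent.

€85.89

aquarium pump: 11.80 W × 7.7 h × 31 d = 2,817 Wh = 2.817 kWh
window air conditioner: 526.3 W × 14.9 h × 31 d = 243,098 Wh = 243.1 kWh
LED light strip: 39.2 W × 4.9 h × 31 d = 5,954 Wh = 5.954 kWh
Total energy = 2.817 + 243.1 + 5.954 = 251.9 kWh
Cost = 251.9 kWh × €0.341 = €85.89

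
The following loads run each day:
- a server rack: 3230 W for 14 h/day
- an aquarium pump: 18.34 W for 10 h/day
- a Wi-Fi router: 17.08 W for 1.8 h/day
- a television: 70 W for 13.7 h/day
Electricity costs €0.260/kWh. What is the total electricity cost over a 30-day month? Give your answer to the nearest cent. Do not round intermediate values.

€361.87

server rack: 3230 W × 14 h × 30 d = 1,356,600 Wh = 1,357 kWh
aquarium pump: 18.34 W × 10 h × 30 d = 5,502 Wh = 5.502 kWh
Wi-Fi router: 17.08 W × 1.8 h × 30 d = 922 Wh = 0.9223 kWh
television: 70 W × 13.7 h × 30 d = 28,770 Wh = 28.77 kWh
Total energy = 1,357 + 5.502 + 0.9223 + 28.77 = 1,392 kWh
Cost = 1,392 kWh × €0.260 = €361.87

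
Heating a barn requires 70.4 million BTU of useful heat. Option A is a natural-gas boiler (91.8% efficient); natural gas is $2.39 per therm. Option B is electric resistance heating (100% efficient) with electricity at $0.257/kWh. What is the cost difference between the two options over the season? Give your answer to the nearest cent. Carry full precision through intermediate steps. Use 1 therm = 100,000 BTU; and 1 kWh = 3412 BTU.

$3469.84

Heat load = 70.4 × 10⁶ BTU = 70,400,000 BTU
Gas: input = 70,400,000 / 0.918 = 76,688,453 BTU = 766.9 therm → 766.9 × $2.39 = $1,832.85
Electric: 70,400,000 BTU / 3412 = 20,630 kWh → × $0.257 = $5,302.70
Difference = |$1,832.85 − $5,302.70| = $3,469.84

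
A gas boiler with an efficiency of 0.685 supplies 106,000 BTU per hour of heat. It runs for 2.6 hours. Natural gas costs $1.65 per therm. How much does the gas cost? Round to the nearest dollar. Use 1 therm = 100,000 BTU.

$7

Heat delivered = 106,000 BTU/h × 2.6 h = 275,600 BTU
Gas input = 275,600 / 0.685 = 402,336 BTU
= 402,336 / 100,000 = 4.023 therm
Cost = 4.023 × $1.65/therm = $6.64 ≈ $7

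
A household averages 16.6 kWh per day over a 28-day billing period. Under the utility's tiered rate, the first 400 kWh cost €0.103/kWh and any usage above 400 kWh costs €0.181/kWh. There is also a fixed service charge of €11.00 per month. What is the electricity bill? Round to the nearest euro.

Usage = 16.6 kWh/day × 28 days = 464.8 kWh
First 400 kWh × €0.103 = €41.20
Remaining 64.8 kWh × €0.181 = €11.73
Energy charge = €52.93; + service €11.00 = €63.93 ≈ €64

€64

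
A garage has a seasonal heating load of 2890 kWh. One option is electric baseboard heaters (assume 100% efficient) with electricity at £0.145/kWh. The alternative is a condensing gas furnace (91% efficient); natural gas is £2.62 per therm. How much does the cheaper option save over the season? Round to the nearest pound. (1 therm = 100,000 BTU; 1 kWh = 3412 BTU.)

£135

Heat load = 2890 kWh × 3412 = 9,860,680 BTU
Gas: input = 9,860,680 / 0.91 = 10,835,912 BTU = 108.4 therm → 108.4 × £2.62 = £283.90
Electric: 9,860,680 BTU / 3412 = 2,890 kWh → × £0.145 = £419.05
Difference = |£283.90 − £419.05| = £135.15 ≈ £135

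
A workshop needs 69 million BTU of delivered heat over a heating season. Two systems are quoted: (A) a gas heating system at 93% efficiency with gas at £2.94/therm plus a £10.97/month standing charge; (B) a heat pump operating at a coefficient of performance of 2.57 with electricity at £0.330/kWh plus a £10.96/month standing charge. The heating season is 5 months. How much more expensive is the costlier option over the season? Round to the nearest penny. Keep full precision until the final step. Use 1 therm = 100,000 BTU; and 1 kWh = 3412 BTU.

£415.35

Heat load = 69 × 10⁶ BTU = 69,000,000 BTU
Gas: input = 69,000,000 / 0.93 = 74,193,548 BTU = 741.9 therm → 741.9 × £2.94 = £2,181.29; + 5 × £10.97 standing = £2,236.14
Heat pump: 69,000,000 BTU / 3412 = 20,220 kWh heat; / 2.57 = 7,869 kWh in → × £0.330 = £2,596.69; + 5 × £10.96 standing = £2,651.49
Difference = |£2,236.14 − £2,651.49| = £415.35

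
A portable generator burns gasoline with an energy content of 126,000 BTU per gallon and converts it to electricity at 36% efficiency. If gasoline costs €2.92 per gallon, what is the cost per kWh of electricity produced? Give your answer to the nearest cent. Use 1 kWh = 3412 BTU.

Electrical output per gallon = 126,000 BTU × 0.36 / 3412 BTU/kWh = 13.29 kWh
Cost per kWh = €2.92 / 13.29 kWh = €0.220

€0.22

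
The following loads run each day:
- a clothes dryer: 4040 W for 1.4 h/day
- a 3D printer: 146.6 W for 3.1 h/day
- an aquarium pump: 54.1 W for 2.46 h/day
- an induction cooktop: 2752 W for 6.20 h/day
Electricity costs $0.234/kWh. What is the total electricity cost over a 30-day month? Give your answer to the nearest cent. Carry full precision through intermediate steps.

clothes dryer: 4040 W × 1.4 h × 30 d = 169,680 Wh = 169.7 kWh
3D printer: 146.6 W × 3.1 h × 30 d = 13,634 Wh = 13.63 kWh
aquarium pump: 54.1 W × 2.46 h × 30 d = 3,993 Wh = 3.993 kWh
induction cooktop: 2752 W × 6.20 h × 30 d = 511,872 Wh = 511.9 kWh
Total energy = 169.7 + 13.63 + 3.993 + 511.9 = 699.2 kWh
Cost = 699.2 kWh × $0.234 = $163.61

$163.61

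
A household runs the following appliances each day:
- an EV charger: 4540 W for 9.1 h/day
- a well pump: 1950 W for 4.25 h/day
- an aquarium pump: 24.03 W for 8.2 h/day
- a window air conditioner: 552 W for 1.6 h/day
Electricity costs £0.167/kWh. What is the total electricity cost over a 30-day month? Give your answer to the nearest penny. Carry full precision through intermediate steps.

EV charger: 4540 W × 9.1 h × 30 d = 1,239,420 Wh = 1,239 kWh
well pump: 1950 W × 4.25 h × 30 d = 248,625 Wh = 248.6 kWh
aquarium pump: 24.03 W × 8.2 h × 30 d = 5,911 Wh = 5.911 kWh
window air conditioner: 552 W × 1.6 h × 30 d = 26,496 Wh = 26.5 kWh
Total energy = 1,239 + 248.6 + 5.911 + 26.5 = 1,520 kWh
Cost = 1,520 kWh × £0.167 = £253.92

£253.92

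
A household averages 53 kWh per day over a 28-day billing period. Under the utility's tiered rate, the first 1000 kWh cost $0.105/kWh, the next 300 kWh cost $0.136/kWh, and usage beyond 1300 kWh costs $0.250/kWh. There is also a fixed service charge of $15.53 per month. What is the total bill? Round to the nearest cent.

$207.33

Usage = 53 kWh/day × 28 days = 1484 kWh
First 1000 kWh × $0.105 = $105.00
Next 300 kWh × $0.136 = $40.80
Remaining 184 kWh × $0.250 = $46.00
Energy charge = $191.80; + service $15.53 = $207.33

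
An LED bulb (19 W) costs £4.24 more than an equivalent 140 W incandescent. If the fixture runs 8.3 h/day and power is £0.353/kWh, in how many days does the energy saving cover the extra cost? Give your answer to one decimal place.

12.0 days

Power saved = 140 − 19 = 121 W
Daily energy saved = 121 W × 8.3 h = 1004 Wh = 1.0043 kWh
Daily savings = 1.0043 × £0.353 = £0.3545
Payback = £4.24 / £0.3545 per day = 11.96 days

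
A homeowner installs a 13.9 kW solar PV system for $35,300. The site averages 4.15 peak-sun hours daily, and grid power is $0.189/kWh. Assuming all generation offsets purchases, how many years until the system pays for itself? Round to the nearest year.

Daily generation = 13.9 kW × 4.15 h = 57.69 kWh
Annual generation = 57.69 × 365 = 21055 kWh
Annual savings = 21055 × $0.189 = $3,979.40
Payback = $35,300 / $3,979.40 = 8.87 years

9 years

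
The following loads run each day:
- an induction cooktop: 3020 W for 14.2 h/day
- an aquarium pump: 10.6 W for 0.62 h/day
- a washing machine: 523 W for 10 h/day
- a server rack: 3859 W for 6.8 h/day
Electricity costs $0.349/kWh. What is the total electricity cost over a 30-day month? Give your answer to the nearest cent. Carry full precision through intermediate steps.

$778.57

induction cooktop: 3020 W × 14.2 h × 30 d = 1,286,520 Wh = 1,287 kWh
aquarium pump: 10.6 W × 0.62 h × 30 d = 197 Wh = 0.1972 kWh
washing machine: 523 W × 10 h × 30 d = 156,900 Wh = 156.9 kWh
server rack: 3859 W × 6.8 h × 30 d = 787,236 Wh = 787.2 kWh
Total energy = 1,287 + 0.1972 + 156.9 + 787.2 = 2,231 kWh
Cost = 2,231 kWh × $0.349 = $778.57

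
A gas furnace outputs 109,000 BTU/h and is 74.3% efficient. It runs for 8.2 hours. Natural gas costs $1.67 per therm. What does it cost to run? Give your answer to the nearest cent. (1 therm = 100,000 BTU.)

$20.09

Heat delivered = 109,000 BTU/h × 8.2 h = 893,800 BTU
Gas input = 893,800 / 0.743 = 1,202,961 BTU
= 1,202,961 / 100,000 = 12.03 therm
Cost = 12.03 × $1.67/therm = $20.09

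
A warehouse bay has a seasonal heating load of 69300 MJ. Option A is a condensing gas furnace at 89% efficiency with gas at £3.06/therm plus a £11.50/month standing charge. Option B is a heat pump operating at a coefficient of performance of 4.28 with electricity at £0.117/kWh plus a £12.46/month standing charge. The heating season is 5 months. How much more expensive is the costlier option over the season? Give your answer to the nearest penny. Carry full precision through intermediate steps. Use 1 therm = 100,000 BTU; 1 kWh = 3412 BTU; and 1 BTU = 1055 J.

Heat load = 69300 MJ = 69,300,000,000 J / 1055 = 65,687,204 BTU
Gas: input = 65,687,204 / 0.89 = 73,805,847 BTU = 738.1 therm → 738.1 × £3.06 = £2,258.46; + 5 × £11.50 standing = £2,315.96
Heat pump: 65,687,204 BTU / 3412 = 19,250 kWh heat; / 4.28 = 4,498 kWh in → × £0.117 = £526.28; + 5 × £12.46 standing = £588.58
Difference = |£2,315.96 − £588.58| = £1,727.38

£1727.38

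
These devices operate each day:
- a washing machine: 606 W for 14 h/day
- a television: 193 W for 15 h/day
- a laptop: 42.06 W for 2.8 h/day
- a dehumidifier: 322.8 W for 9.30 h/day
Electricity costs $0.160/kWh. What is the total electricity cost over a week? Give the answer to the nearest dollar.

$16

washing machine: 606 W × 14 h × 7 d = 59,388 Wh = 59.39 kWh
television: 193 W × 15 h × 7 d = 20,265 Wh = 20.27 kWh
laptop: 42.06 W × 2.8 h × 7 d = 824 Wh = 0.8244 kWh
dehumidifier: 322.8 W × 9.30 h × 7 d = 21,014 Wh = 21.01 kWh
Total energy = 59.39 + 20.27 + 0.8244 + 21.01 = 101.5 kWh
Cost = 101.5 kWh × $0.160 = $16.24 ≈ $16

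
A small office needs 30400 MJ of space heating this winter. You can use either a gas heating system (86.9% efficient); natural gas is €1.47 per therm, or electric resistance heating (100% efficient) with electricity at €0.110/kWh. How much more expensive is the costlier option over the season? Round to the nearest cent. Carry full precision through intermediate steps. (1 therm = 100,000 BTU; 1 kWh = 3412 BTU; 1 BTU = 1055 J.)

Heat load = 30400 MJ = 30,400,000,000 J / 1055 = 28,815,166 BTU
Gas: input = 28,815,166 / 0.869 = 33,158,994 BTU = 331.6 therm → 331.6 × €1.47 = €487.44
Electric: 28,815,166 BTU / 3412 = 8,445 kWh → × €0.110 = €928.98
Difference = |€487.44 − €928.98| = €441.54

€441.54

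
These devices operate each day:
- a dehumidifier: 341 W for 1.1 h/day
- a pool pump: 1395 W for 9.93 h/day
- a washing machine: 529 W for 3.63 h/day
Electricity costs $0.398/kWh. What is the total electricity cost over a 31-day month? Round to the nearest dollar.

dehumidifier: 341 W × 1.1 h × 31 d = 11,628 Wh = 11.63 kWh
pool pump: 1395 W × 9.93 h × 31 d = 429,423 Wh = 429.4 kWh
washing machine: 529 W × 3.63 h × 31 d = 59,528 Wh = 59.53 kWh
Total energy = 11.63 + 429.4 + 59.53 = 500.6 kWh
Cost = 500.6 kWh × $0.398 = $199.23 ≈ $199

$199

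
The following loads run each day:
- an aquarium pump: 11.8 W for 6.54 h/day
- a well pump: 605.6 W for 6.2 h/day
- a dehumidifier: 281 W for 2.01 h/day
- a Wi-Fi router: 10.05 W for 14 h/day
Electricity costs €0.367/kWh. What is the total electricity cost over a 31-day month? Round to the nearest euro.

€52

aquarium pump: 11.8 W × 6.54 h × 31 d = 2,392 Wh = 2.392 kWh
well pump: 605.6 W × 6.2 h × 31 d = 116,396 Wh = 116.4 kWh
dehumidifier: 281 W × 2.01 h × 31 d = 17,509 Wh = 17.51 kWh
Wi-Fi router: 10.05 W × 14 h × 31 d = 4,362 Wh = 4.362 kWh
Total energy = 2.392 + 116.4 + 17.51 + 4.362 = 140.7 kWh
Cost = 140.7 kWh × €0.367 = €51.62 ≈ €52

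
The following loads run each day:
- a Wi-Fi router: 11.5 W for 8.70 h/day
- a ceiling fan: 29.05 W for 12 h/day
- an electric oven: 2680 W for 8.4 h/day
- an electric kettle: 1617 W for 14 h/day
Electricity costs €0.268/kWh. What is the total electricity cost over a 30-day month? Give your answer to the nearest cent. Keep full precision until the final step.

€366.61

Wi-Fi router: 11.5 W × 8.70 h × 30 d = 3,002 Wh = 3.002 kWh
ceiling fan: 29.05 W × 12 h × 30 d = 10,458 Wh = 10.46 kWh
electric oven: 2680 W × 8.4 h × 30 d = 675,360 Wh = 675.4 kWh
electric kettle: 1617 W × 14 h × 30 d = 679,140 Wh = 679.1 kWh
Total energy = 3.002 + 10.46 + 675.4 + 679.1 = 1,368 kWh
Cost = 1,368 kWh × €0.268 = €366.61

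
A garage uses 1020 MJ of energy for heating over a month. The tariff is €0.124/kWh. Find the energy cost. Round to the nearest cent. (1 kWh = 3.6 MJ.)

1020 MJ × (0.27778 kWh/MJ) = 283.3 kWh
Cost = 283.3 kWh × €0.124/kWh = €35.13

€35.13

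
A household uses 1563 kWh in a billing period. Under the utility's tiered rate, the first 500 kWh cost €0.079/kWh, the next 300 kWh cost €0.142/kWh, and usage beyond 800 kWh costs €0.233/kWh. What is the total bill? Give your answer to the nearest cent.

First 500 kWh × €0.079 = €39.50
Next 300 kWh × €0.142 = €42.60
Remaining 763 kWh × €0.233 = €177.78
Total = €259.88

€259.88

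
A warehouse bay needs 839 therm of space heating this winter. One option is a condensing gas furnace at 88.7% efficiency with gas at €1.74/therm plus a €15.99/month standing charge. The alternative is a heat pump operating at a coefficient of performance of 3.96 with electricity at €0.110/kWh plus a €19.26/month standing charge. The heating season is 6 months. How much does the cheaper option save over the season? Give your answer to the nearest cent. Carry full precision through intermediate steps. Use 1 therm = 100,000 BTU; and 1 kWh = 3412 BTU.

€943.17

Heat load = 839 therm × 100,000 = 83,900,000 BTU
Gas: input = 83,900,000 / 0.887 = 94,588,501 BTU = 945.9 therm → 945.9 × €1.74 = €1,645.84; + 6 × €15.99 standing = €1,741.78
Heat pump: 83,900,000 BTU / 3412 = 24,590 kWh heat; / 3.96 = 6,210 kWh in → × €0.110 = €683.05; + 6 × €19.26 standing = €798.61
Difference = |€1,741.78 − €798.61| = €943.17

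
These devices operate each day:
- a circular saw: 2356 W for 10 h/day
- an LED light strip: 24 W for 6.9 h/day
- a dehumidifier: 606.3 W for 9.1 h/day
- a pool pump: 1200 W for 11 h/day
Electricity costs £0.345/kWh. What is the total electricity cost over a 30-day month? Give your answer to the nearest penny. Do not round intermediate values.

£439.28

circular saw: 2356 W × 10 h × 30 d = 706,800 Wh = 706.8 kWh
LED light strip: 24 W × 6.9 h × 30 d = 4,968 Wh = 4.968 kWh
dehumidifier: 606.3 W × 9.1 h × 30 d = 165,520 Wh = 165.5 kWh
pool pump: 1200 W × 11 h × 30 d = 396,000 Wh = 396 kWh
Total energy = 706.8 + 4.968 + 165.5 + 396 = 1,273 kWh
Cost = 1,273 kWh × £0.345 = £439.28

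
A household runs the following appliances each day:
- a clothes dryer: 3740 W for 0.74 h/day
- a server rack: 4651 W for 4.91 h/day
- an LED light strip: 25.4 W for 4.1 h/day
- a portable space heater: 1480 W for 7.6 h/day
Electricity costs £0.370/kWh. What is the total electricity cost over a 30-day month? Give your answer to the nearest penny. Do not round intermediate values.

clothes dryer: 3740 W × 0.74 h × 30 d = 83,028 Wh = 83.03 kWh
server rack: 4651 W × 4.91 h × 30 d = 685,092 Wh = 685.1 kWh
LED light strip: 25.4 W × 4.1 h × 30 d = 3,124 Wh = 3.124 kWh
portable space heater: 1480 W × 7.6 h × 30 d = 337,440 Wh = 337.4 kWh
Total energy = 83.03 + 685.1 + 3.124 + 337.4 = 1,109 kWh
Cost = 1,109 kWh × £0.370 = £410.21

£410.21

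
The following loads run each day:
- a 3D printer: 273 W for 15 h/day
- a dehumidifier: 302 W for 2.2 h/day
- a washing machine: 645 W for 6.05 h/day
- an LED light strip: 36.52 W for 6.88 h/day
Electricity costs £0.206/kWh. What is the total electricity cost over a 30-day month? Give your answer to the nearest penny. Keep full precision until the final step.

3D printer: 273 W × 15 h × 30 d = 122,850 Wh = 122.8 kWh
dehumidifier: 302 W × 2.2 h × 30 d = 19,932 Wh = 19.93 kWh
washing machine: 645 W × 6.05 h × 30 d = 117,068 Wh = 117.1 kWh
LED light strip: 36.52 W × 6.88 h × 30 d = 7,538 Wh = 7.538 kWh
Total energy = 122.8 + 19.93 + 117.1 + 7.538 = 267.4 kWh
Cost = 267.4 kWh × £0.206 = £55.08

£55.08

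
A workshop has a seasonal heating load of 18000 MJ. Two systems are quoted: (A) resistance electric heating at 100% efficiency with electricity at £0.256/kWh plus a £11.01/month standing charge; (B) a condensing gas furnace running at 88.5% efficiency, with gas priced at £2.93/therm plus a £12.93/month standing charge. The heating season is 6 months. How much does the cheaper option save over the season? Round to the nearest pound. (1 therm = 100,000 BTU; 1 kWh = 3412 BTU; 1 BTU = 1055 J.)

£704

Heat load = 18000 MJ = 18,000,000,000 J / 1055 = 17,061,611 BTU
Gas: input = 17,061,611 / 0.885 = 19,278,657 BTU = 192.8 therm → 192.8 × £2.93 = £564.86; + 6 × £12.93 standing = £642.44
Electric: 17,061,611 BTU / 3412 = 5,000 kWh → × £0.256 = £1,280.12; + 6 × £11.01 standing = £1,346.18
Difference = |£642.44 − £1,346.18| = £703.74 ≈ £704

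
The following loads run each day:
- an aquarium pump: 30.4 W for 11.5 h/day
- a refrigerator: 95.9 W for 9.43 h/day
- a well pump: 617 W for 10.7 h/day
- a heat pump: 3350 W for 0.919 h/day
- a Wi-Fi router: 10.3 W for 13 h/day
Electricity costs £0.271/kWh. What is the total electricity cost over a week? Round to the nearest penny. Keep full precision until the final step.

£21.00

aquarium pump: 30.4 W × 11.5 h × 7 d = 2,447 Wh = 2.447 kWh
refrigerator: 95.9 W × 9.43 h × 7 d = 6,330 Wh = 6.33 kWh
well pump: 617 W × 10.7 h × 7 d = 46,213 Wh = 46.21 kWh
heat pump: 3350 W × 0.919 h × 7 d = 21,551 Wh = 21.55 kWh
Wi-Fi router: 10.3 W × 13 h × 7 d = 937 Wh = 0.9373 kWh
Total energy = 2.447 + 6.33 + 46.21 + 21.55 + 0.9373 = 77.48 kWh
Cost = 77.48 kWh × £0.271 = £21.00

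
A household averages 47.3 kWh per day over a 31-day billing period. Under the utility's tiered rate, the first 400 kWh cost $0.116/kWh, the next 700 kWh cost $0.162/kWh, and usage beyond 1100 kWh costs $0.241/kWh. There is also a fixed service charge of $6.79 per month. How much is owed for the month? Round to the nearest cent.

$254.87

Usage = 47.3 kWh/day × 31 days = 1466.3 kWh
First 400 kWh × $0.116 = $46.40
Next 700 kWh × $0.162 = $113.40
Remaining 366.3 kWh × $0.241 = $88.28
Energy charge = $248.08; + service $6.79 = $254.87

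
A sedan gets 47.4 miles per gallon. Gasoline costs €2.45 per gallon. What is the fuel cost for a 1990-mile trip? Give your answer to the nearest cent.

€102.86

Fuel = 1990 mi / 47.4 mpg = 41.98 gal
Cost = 41.98 gal × €2.45/gal = €102.86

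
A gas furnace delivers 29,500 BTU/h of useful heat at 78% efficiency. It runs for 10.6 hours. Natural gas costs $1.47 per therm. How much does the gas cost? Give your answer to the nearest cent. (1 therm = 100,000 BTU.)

$5.89

Heat delivered = 29,500 BTU/h × 10.6 h = 312,700 BTU
Gas input = 312,700 / 0.780 = 400,897 BTU
= 400,897 / 100,000 = 4.009 therm
Cost = 4.009 × $1.47/therm = $5.89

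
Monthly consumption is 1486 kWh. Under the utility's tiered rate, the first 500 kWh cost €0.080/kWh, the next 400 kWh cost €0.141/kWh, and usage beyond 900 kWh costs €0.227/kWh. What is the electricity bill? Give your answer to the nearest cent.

First 500 kWh × €0.080 = €40.00
Next 400 kWh × €0.141 = €56.40
Remaining 586 kWh × €0.227 = €133.02
Total = €229.42

€229.42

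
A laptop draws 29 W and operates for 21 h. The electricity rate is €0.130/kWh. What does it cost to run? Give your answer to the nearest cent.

Energy = 29 W × 21 h = 609 Wh = 0.609 kWh
Cost = 0.609 kWh × €0.130/kWh = €0.08

€0.08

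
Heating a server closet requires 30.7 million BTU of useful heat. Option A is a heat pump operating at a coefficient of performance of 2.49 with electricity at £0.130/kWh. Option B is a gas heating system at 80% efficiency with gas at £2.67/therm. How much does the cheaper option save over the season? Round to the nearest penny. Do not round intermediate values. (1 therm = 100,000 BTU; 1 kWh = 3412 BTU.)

Heat load = 30.7 × 10⁶ BTU = 30,700,000 BTU
Gas: input = 30,700,000 / 0.80 = 38,375,000 BTU = 383.8 therm → 383.8 × £2.67 = £1,024.61
Heat pump: 30,700,000 BTU / 3412 = 8,998 kWh heat; / 2.49 = 3,614 kWh in → × £0.130 = £469.76
Difference = |£1,024.61 − £469.76| = £554.86

£554.86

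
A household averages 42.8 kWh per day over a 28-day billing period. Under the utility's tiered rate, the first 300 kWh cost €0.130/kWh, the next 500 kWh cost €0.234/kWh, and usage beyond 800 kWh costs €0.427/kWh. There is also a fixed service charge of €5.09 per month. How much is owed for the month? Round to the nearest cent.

Usage = 42.8 kWh/day × 28 days = 1198.4 kWh
First 300 kWh × €0.130 = €39.00
Next 500 kWh × €0.234 = €117.00
Remaining 398.4 kWh × €0.427 = €170.12
Energy charge = €326.12; + service €5.09 = €331.21

€331.21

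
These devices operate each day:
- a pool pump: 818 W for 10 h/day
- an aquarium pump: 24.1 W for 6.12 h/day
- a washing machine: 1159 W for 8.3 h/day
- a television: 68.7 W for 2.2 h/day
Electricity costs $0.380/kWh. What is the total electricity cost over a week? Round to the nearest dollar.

$48

pool pump: 818 W × 10 h × 7 d = 57,260 Wh = 57.26 kWh
aquarium pump: 24.1 W × 6.12 h × 7 d = 1,032 Wh = 1.032 kWh
washing machine: 1159 W × 8.3 h × 7 d = 67,338 Wh = 67.34 kWh
television: 68.7 W × 2.2 h × 7 d = 1,058 Wh = 1.058 kWh
Total energy = 57.26 + 1.032 + 67.34 + 1.058 = 126.7 kWh
Cost = 126.7 kWh × $0.380 = $48.14 ≈ $48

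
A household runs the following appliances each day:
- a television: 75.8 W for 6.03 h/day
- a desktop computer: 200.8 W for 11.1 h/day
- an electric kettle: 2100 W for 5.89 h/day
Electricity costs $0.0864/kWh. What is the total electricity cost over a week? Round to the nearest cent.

$9.11

television: 75.8 W × 6.03 h × 7 d = 3,200 Wh = 3.2 kWh
desktop computer: 200.8 W × 11.1 h × 7 d = 15,602 Wh = 15.6 kWh
electric kettle: 2100 W × 5.89 h × 7 d = 86,583 Wh = 86.58 kWh
Total energy = 3.2 + 15.6 + 86.58 = 105.4 kWh
Cost = 105.4 kWh × $0.0864 = $9.11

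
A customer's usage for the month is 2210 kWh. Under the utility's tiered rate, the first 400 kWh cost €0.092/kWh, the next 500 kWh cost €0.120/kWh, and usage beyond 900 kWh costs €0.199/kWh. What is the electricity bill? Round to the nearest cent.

€357.49

First 400 kWh × €0.092 = €36.80
Next 500 kWh × €0.120 = €60.00
Remaining 1310 kWh × €0.199 = €260.69
Total = €357.49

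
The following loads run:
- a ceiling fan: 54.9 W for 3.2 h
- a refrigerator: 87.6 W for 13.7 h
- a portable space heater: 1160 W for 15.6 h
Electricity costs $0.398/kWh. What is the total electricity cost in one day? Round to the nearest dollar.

$8

ceiling fan: 54.9 W × 3.2 h = 176 Wh = 0.1757 kWh
refrigerator: 87.6 W × 13.7 h = 1,200 Wh = 1.2 kWh
portable space heater: 1160 W × 15.6 h = 18,096 Wh = 18.1 kWh
Total energy = 0.1757 + 1.2 + 18.1 = 19.47 kWh
Cost = 19.47 kWh × $0.398 = $7.75 ≈ $8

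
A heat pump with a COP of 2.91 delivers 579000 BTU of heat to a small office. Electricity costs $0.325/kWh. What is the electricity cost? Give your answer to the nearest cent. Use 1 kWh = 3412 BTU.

$18.95

Heat delivered = 579,000 BTU / 3412 = 169.7 kWh
Electrical input = 169.7 kWh / 2.91 = 58.31 kWh
Cost = 58.31 × $0.325/kWh = $18.95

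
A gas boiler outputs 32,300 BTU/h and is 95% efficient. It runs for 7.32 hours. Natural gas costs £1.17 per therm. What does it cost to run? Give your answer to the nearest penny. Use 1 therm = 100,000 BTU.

£2.91

Heat delivered = 32,300 BTU/h × 7.32 h = 236,436 BTU
Gas input = 236,436 / 0.95 = 248,880 BTU
= 248,880 / 100,000 = 2.489 therm
Cost = 2.489 × £1.17/therm = £2.91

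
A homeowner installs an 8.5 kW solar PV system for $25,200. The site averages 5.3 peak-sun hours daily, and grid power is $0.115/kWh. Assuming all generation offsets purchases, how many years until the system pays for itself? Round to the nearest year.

Daily generation = 8.5 kW × 5.3 h = 45.05 kWh
Annual generation = 45.05 × 365 = 16443 kWh
Annual savings = 16443 × $0.115 = $1,890.97
Payback = $25,200 / $1,890.97 = 13.3 years

13 years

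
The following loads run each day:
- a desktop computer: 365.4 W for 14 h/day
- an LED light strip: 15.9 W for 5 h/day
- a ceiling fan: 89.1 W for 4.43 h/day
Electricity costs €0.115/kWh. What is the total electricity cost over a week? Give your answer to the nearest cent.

€4.50

desktop computer: 365.4 W × 14 h × 7 d = 35,809 Wh = 35.81 kWh
LED light strip: 15.9 W × 5 h × 7 d = 556 Wh = 0.5565 kWh
ceiling fan: 89.1 W × 4.43 h × 7 d = 2,763 Wh = 2.763 kWh
Total energy = 35.81 + 0.5565 + 2.763 = 39.13 kWh
Cost = 39.13 kWh × €0.115 = €4.50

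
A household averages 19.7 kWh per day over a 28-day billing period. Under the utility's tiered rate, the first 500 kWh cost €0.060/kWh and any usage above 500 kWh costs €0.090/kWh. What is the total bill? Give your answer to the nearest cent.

Usage = 19.7 kWh/day × 28 days = 551.6 kWh
First 500 kWh × €0.060 = €30.00
Remaining 51.6 kWh × €0.090 = €4.64
Total = €34.64

€34.64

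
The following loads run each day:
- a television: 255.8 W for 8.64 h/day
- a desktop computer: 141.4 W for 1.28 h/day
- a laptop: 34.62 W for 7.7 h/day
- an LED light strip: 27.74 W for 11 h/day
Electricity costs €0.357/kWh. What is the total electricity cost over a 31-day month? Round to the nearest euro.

television: 255.8 W × 8.64 h × 31 d = 68,513 Wh = 68.51 kWh
desktop computer: 141.4 W × 1.28 h × 31 d = 5,611 Wh = 5.611 kWh
laptop: 34.62 W × 7.7 h × 31 d = 8,264 Wh = 8.264 kWh
LED light strip: 27.74 W × 11 h × 31 d = 9,459 Wh = 9.459 kWh
Total energy = 68.51 + 5.611 + 8.264 + 9.459 = 91.85 kWh
Cost = 91.85 kWh × €0.357 = €32.79 ≈ €33

€33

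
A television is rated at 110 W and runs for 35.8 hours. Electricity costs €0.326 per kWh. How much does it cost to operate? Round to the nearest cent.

Energy = 110 W × 35.8 h = 3,938 Wh = 3.938 kWh
Cost = 3.938 kWh × €0.326/kWh = €1.28

€1.28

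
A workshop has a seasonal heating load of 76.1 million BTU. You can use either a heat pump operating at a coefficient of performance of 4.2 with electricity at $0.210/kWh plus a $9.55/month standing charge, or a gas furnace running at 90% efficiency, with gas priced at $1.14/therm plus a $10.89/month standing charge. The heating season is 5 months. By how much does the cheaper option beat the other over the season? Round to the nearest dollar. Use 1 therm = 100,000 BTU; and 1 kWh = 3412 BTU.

Heat load = 76.1 × 10⁶ BTU = 76,100,000 BTU
Gas: input = 76,100,000 / 0.90 = 84,555,556 BTU = 845.6 therm → 845.6 × $1.14 = $963.93; + 5 × $10.89 standing = $1,018.38
Heat pump: 76,100,000 BTU / 3412 = 22,300 kWh heat; / 4.2 = 5,310 kWh in → × $0.210 = $1,115.18; + 5 × $9.55 standing = $1,162.93
Difference = |$1,018.38 − $1,162.93| = $144.55 ≈ $145

$145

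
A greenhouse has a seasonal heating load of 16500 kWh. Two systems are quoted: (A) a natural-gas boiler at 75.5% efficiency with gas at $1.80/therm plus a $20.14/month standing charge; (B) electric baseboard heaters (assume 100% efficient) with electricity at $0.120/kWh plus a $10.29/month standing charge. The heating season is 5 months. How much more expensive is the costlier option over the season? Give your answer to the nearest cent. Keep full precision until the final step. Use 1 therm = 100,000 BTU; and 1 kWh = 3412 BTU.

Heat load = 16500 kWh × 3412 = 56,298,000 BTU
Gas: input = 56,298,000 / 0.755 = 74,566,887 BTU = 745.7 therm → 745.7 × $1.80 = $1,342.20; + 5 × $20.14 standing = $1,442.90
Electric: 56,298,000 BTU / 3412 = 16,500 kWh → × $0.120 = $1,980.00; + 5 × $10.29 standing = $2,031.45
Difference = |$1,442.90 − $2,031.45| = $588.55

$588.55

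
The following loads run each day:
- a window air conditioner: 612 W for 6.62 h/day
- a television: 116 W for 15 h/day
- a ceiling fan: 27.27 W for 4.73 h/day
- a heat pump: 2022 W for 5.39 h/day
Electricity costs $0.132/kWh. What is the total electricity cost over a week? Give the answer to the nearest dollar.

window air conditioner: 612 W × 6.62 h × 7 d = 28,360 Wh = 28.36 kWh
television: 116 W × 15 h × 7 d = 12,180 Wh = 12.18 kWh
ceiling fan: 27.27 W × 4.73 h × 7 d = 903 Wh = 0.9029 kWh
heat pump: 2022 W × 5.39 h × 7 d = 76,290 Wh = 76.29 kWh
Total energy = 28.36 + 12.18 + 0.9029 + 76.29 = 117.7 kWh
Cost = 117.7 kWh × $0.132 = $15.54 ≈ $16

$16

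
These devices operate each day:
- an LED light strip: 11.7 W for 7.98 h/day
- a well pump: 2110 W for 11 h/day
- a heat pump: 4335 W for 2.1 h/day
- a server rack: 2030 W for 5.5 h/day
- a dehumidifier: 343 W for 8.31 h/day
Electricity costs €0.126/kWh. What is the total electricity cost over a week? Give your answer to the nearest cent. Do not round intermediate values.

LED light strip: 11.7 W × 7.98 h × 7 d = 654 Wh = 0.6536 kWh
well pump: 2110 W × 11 h × 7 d = 162,470 Wh = 162.5 kWh
heat pump: 4335 W × 2.1 h × 7 d = 63,724 Wh = 63.72 kWh
server rack: 2030 W × 5.5 h × 7 d = 78,155 Wh = 78.16 kWh
dehumidifier: 343 W × 8.31 h × 7 d = 19,952 Wh = 19.95 kWh
Total energy = 0.6536 + 162.5 + 63.72 + 78.16 + 19.95 = 325 kWh
Cost = 325 kWh × €0.126 = €40.94

€40.94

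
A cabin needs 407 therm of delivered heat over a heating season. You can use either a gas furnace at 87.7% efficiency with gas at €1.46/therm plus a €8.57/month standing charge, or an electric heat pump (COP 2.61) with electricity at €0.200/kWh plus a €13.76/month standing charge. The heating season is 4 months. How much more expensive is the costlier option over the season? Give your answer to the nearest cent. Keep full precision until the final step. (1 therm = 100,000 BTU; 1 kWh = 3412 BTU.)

Heat load = 407 therm × 100,000 = 40,700,000 BTU
Gas: input = 40,700,000 / 0.877 = 46,408,210 BTU = 464.1 therm → 464.1 × €1.46 = €677.56; + 4 × €8.57 standing = €711.84
Heat pump: 40,700,000 BTU / 3412 = 11,930 kWh heat; / 2.61 = 4,570 kWh in → × €0.200 = €914.06; + 4 × €13.76 standing = €969.10
Difference = |€711.84 − €969.10| = €257.26

€257.26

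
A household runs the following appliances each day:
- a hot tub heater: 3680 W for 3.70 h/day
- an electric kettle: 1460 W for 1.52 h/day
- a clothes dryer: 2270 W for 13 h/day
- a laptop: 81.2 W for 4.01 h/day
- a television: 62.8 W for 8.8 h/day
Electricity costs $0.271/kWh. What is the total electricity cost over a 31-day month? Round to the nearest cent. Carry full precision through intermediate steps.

hot tub heater: 3680 W × 3.70 h × 31 d = 422,096 Wh = 422.1 kWh
electric kettle: 1460 W × 1.52 h × 31 d = 68,795 Wh = 68.8 kWh
clothes dryer: 2270 W × 13 h × 31 d = 914,810 Wh = 914.8 kWh
laptop: 81.2 W × 4.01 h × 31 d = 10,094 Wh = 10.09 kWh
television: 62.8 W × 8.8 h × 31 d = 17,132 Wh = 17.13 kWh
Total energy = 422.1 + 68.8 + 914.8 + 10.09 + 17.13 = 1,433 kWh
Cost = 1,433 kWh × $0.271 = $388.32

$388.32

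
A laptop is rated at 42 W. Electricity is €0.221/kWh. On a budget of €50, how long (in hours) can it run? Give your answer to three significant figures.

Energy budget = €50 / €0.221 per kWh = 226.2 kWh = 226,244 Wh
Runtime = 226,244 Wh / 42 W = 5,387 h

5390 h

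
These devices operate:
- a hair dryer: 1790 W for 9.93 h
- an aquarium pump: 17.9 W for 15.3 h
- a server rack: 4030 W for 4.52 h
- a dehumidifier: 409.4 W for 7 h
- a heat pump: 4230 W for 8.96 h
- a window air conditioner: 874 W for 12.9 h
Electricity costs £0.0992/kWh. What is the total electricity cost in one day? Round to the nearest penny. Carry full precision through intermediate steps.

£8.76

hair dryer: 1790 W × 9.93 h = 17,775 Wh = 17.77 kWh
aquarium pump: 17.9 W × 15.3 h = 274 Wh = 0.2739 kWh
server rack: 4030 W × 4.52 h = 18,216 Wh = 18.22 kWh
dehumidifier: 409.4 W × 7 h = 2,866 Wh = 2.866 kWh
heat pump: 4230 W × 8.96 h = 37,901 Wh = 37.9 kWh
window air conditioner: 874 W × 12.9 h = 11,275 Wh = 11.27 kWh
Total energy = 17.77 + 0.2739 + 18.22 + 2.866 + 37.9 + 11.27 = 88.31 kWh
Cost = 88.31 kWh × £0.0992 = £8.76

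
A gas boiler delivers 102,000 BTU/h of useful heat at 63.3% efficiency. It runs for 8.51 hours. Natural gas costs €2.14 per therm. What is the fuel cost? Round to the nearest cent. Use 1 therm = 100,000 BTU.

Heat delivered = 102,000 BTU/h × 8.51 h = 868,020 BTU
Gas input = 868,020 / 0.633 = 1,371,280 BTU
= 1,371,280 / 100,000 = 13.71 therm
Cost = 13.71 × €2.14/therm = €29.35

€29.35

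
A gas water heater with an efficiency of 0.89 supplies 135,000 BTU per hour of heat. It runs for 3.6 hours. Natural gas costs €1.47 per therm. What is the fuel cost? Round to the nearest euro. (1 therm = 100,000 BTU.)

Heat delivered = 135,000 BTU/h × 3.6 h = 486,000 BTU
Gas input = 486,000 / 0.89 = 546,067 BTU
= 546,067 / 100,000 = 5.461 therm
Cost = 5.461 × €1.47/therm = €8.03 ≈ €8

€8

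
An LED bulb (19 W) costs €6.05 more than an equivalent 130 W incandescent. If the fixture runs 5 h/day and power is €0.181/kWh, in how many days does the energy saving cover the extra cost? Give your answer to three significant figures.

Power saved = 130 − 19 = 111 W
Daily energy saved = 111 W × 5 h = 555 Wh = 0.555 kWh
Daily savings = 0.555 × €0.181 = €0.1005
Payback = €6.05 / €0.1005 per day = 60.23 days

60.2 days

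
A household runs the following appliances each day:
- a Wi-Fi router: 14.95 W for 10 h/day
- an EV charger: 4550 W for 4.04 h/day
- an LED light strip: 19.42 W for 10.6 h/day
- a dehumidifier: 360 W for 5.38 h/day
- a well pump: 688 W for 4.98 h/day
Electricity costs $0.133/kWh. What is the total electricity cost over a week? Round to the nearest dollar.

Wi-Fi router: 14.95 W × 10 h × 7 d = 1,046 Wh = 1.046 kWh
EV charger: 4550 W × 4.04 h × 7 d = 128,674 Wh = 128.7 kWh
LED light strip: 19.42 W × 10.6 h × 7 d = 1,441 Wh = 1.441 kWh
dehumidifier: 360 W × 5.38 h × 7 d = 13,558 Wh = 13.56 kWh
well pump: 688 W × 4.98 h × 7 d = 23,984 Wh = 23.98 kWh
Total energy = 1.046 + 128.7 + 1.441 + 13.56 + 23.98 = 168.7 kWh
Cost = 168.7 kWh × $0.133 = $22.44 ≈ $22

$22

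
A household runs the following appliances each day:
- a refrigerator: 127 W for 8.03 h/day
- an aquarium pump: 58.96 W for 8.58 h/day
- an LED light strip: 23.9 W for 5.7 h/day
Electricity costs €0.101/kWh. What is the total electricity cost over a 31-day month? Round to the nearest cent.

€5.20

refrigerator: 127 W × 8.03 h × 31 d = 31,614 Wh = 31.61 kWh
aquarium pump: 58.96 W × 8.58 h × 31 d = 15,682 Wh = 15.68 kWh
LED light strip: 23.9 W × 5.7 h × 31 d = 4,223 Wh = 4.223 kWh
Total energy = 31.61 + 15.68 + 4.223 = 51.52 kWh
Cost = 51.52 kWh × €0.101 = €5.20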